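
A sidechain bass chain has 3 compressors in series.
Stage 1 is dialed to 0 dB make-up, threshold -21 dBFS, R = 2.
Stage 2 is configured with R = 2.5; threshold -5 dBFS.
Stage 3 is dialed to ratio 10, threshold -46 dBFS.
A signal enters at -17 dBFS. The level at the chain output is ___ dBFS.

Stage 1: -17 dBFS is 4 dB over -21 dBFS; at 2:1 that becomes 2 dB over, giving -19 dBFS.
Stage 2: -19 dBFS ≤ -5 dBFS, so stage 2 doesn't engage; output -19 dBFS.
Stage 3: -19 dBFS is 27 dB over -46 dBFS; at 10:1 that becomes 2.7 dB over, giving -43.3 dBFS.

-43.3 dBFS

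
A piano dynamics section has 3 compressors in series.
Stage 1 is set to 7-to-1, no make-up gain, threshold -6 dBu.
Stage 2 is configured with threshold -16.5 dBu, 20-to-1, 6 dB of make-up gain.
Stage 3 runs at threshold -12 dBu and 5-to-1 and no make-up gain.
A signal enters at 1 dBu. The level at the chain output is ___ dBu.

-11.585 dBu

Stage 1: overshoot 7 dB → 7/7 = 1 dB → -5 dBu.
Stage 2: overshoot 11.5 dB → 11.5/20 = 0.575 dB → -15.925 dBu; +6 dB make-up → -9.925 dBu.
Stage 3: overshoot 2.075 dB → 2.075/5 = 0.415 dB → -11.585 dBu.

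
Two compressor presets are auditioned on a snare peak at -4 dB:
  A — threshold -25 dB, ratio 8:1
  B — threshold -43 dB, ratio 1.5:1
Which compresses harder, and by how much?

A: overshoot 21 dB → output overshoot 2.625 dB → GR 18.375 dB.
B: overshoot 39 dB → output overshoot 26 dB → GR 13 dB.
Difference: 5.375 dB in favour of A.

A, by 5.375 dB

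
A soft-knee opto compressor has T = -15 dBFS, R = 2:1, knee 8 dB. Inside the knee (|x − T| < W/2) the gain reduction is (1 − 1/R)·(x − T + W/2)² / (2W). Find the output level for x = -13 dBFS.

x − T + W/2 = -13 − (-15) + 4 = 6.
GR = (1 − 1/2) × 6² / 16 = 0.5 × 36 / 16 = 1.125 dB.
Output = -13 − 1.125 = -14.125 dBFS.

-14.125 dBFS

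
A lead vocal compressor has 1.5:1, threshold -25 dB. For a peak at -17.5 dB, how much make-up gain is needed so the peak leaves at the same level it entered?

Without make-up, output = threshold + overshoot/1.5 = -25 + 5 = -20 dB.
Gap to target: 2.5 dB.

2.5 dB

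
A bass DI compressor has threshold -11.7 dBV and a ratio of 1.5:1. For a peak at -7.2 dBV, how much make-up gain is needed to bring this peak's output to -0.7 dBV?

8 dB

The peak compresses to -11.7 + 4.5/1.5 = -8.7 dBV.
To reach -0.7 dBV requires -0.7 − (-8.7) = 8 dB of make-up.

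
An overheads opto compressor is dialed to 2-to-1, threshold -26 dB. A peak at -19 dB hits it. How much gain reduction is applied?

The signal is 7 dB above threshold.
At 2:1, output sits 7/2 = 3.5 dB above threshold.
GR = overshoot in − overshoot out = 7 − 3.5 = 3.5 dB.

3.5 dB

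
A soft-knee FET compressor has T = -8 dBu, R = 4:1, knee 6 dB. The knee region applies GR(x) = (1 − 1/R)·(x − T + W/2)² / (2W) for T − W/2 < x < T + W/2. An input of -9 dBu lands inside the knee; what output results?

-9.25 dBu

x − T + W/2 = -9 − (-8) + 3 = 2.
GR = (1 − 1/4) × 2² / 12 = 0.75 × 4 / 12 = 0.25 dB.
Output = -9 − 0.25 = -9.25 dBu.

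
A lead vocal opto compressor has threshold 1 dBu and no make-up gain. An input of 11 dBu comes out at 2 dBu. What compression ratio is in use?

10:1

Input overshoot = 11 − 1 = 10 dB; output overshoot = 2 − 1 = 1 dB.
Ratio = 10 / 1 = 10.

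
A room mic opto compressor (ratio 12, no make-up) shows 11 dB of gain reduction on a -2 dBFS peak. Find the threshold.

-14 dBFS

Input is 12 dB above T (since output overshoot × R = input overshoot: (-13 − T)·12 = -2 − T gives T = -14 dBFS).
Check: -14 + (-2 − (-14))/12 = -14 + 1 = -13 dBFS. ✓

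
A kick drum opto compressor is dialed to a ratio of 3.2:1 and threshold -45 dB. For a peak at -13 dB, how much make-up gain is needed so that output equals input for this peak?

22 dB

Overshoot 32 dB → 32/3.2 = 10 dB after compression, so the compressed level is -45 + 10 = -35 dB.
Make-up = target − compressed = -13 − (-35) = 22 dB.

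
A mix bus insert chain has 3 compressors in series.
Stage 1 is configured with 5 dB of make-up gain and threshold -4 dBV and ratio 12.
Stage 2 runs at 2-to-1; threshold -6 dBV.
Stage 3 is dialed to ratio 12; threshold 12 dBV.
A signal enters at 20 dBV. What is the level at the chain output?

-1.5 dBV

Stage 1: 20 dBV is 24 dB over -4 dBV; at 12:1 that becomes 2 dB over, giving -2 dBV; +5 dB make-up → 3 dBV.
Stage 2: 3 dBV is 9 dB over -6 dBV; at 2:1 that becomes 4.5 dB over, giving -1.5 dBV.
Stage 3: below threshold (-1.5 ≤ 12); passes unchanged; output -1.5 dBV.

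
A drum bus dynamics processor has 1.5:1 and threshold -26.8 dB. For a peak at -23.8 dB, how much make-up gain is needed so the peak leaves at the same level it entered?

1 dB

Overshoot 3 dB → 3/1.5 = 2 dB after compression, so the compressed level is -26.8 + 2 = -24.8 dB.
Make-up = target − compressed = -23.8 − (-24.8) = 1 dB.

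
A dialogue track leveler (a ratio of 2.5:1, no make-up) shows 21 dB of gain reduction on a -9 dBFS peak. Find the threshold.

-44 dBFS

Gain reduction = -9 − (-30) = 21 dB; output overshoot = GR / (R − 1) = 21 / 1.5 = 14 dB.
Threshold = output − output overshoot = -30 − 14 = -44 dBFS.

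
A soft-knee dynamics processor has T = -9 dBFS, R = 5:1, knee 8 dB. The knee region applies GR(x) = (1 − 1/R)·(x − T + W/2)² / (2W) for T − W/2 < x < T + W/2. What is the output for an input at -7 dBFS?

-8.8 dBFS

x − T + W/2 = -7 − (-9) + 4 = 6.
GR = (1 − 1/5) × 6² / 16 = 0.8 × 36 / 16 = 1.8 dB.
Output = -7 − 1.8 = -8.8 dBFS.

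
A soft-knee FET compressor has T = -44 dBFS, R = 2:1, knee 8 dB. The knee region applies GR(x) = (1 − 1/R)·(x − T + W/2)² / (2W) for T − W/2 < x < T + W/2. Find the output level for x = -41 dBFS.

x − T + W/2 = -41 − (-44) + 4 = 7.
GR = (1 − 1/2) × 7² / 16 = 0.5 × 49 / 16 = 1.53125 dB.
Output = -41 − 1.53125 = -42.53125 dBFS.

-42.53125 dBFS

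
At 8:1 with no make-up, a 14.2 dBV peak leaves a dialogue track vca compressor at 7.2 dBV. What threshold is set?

6.2 dBV

Input is 8 dB above T (since output overshoot × R = input overshoot: (7.2 − T)·8 = 14.2 − T gives T = 6.2 dBV).
Check: 6.2 + (14.2 − 6.2)/8 = 6.2 + 1 = 7.2 dBV. ✓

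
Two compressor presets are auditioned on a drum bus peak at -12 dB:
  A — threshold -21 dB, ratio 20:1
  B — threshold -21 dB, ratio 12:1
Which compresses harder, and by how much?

A, by 0.3 dB

A: 9 dB over, compressed to 0.45 dB over, so 8.55 dB of GR.
B: 9 dB over, compressed to 0.75 dB over, so 8.25 dB of GR.
Difference: 0.3 dB in favour of A.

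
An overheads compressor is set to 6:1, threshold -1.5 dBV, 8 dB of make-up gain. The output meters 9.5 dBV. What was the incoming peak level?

Before make-up, the level was 9.5 − 8 = 1.5 dBV.
That's 3 dB above the -1.5 dBV threshold.
Undo the ratio: input overshoot = 3 × 6 = 18 dB, giving input = 16.5 dBV.

16.5 dBV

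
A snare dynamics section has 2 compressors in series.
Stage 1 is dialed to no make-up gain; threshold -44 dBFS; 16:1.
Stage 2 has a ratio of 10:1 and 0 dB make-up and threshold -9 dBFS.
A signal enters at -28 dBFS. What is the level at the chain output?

-43 dBFS

Stage 1: overshoot 16 dB → 16/16 = 1 dB → -43 dBFS.
Stage 2: -43 dBFS ≤ -9 dBFS, so stage 2 doesn't engage; output -43 dBFS.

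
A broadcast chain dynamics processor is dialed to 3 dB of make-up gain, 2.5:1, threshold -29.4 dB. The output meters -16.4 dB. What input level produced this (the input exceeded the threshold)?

-4.4 dB

Remove make-up: -16.4 − 3 = -19.4 dB.
That's 10 dB above the -29.4 dB threshold.
Before 2.5:1 compression the overshoot was 10 × 2.5 = 25 dB, so input = -29.4 + 25 = -4.4 dB.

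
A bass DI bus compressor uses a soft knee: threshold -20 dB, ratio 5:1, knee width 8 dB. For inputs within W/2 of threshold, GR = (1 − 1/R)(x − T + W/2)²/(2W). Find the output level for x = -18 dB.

-19.8 dB

x − T + W/2 = -18 − (-20) + 4 = 6.
GR = (1 − 1/5) × 6² / 16 = 0.8 × 36 / 16 = 1.8 dB.
Output = -18 − 1.8 = -19.8 dB.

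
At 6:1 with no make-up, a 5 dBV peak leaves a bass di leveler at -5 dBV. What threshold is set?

-7 dBV

Gain reduction = 5 − (-5) = 10 dB; output overshoot = GR / (R − 1) = 10 / 5 = 2 dB.
Threshold = output − output overshoot = -5 − 2 = -7 dBV.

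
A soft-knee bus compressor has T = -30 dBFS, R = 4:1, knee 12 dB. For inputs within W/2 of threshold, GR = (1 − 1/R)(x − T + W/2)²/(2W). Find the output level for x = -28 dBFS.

x − T + W/2 = -28 − (-30) + 6 = 8.
GR = (1 − 1/4) × 8² / 24 = 0.75 × 64 / 24 = 2 dB.
Output = -28 − 2 = -30 dBFS.

-30 dBFS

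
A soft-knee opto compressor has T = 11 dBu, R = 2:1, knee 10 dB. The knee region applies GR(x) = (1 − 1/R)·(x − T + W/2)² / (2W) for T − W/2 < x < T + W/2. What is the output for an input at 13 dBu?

x − T + W/2 = 13 − 11 + 5 = 7.
GR = (1 − 1/2) × 7² / 20 = 0.5 × 49 / 20 = 1.225 dB.
Output = 13 − 1.225 = 11.775 dBu.

11.775 dBu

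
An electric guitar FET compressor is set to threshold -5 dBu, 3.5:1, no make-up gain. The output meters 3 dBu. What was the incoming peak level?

23 dBu

The compressed level sits 3 − (-5) = 8 dB over threshold.
Undo the ratio: input overshoot = 8 × 3.5 = 28 dB, giving input = 23 dBu.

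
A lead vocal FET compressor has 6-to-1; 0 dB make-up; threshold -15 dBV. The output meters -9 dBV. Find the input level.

Post-compression overshoot = -9 − (-15) = 6 dB.
Input overshoot = R × output overshoot = 36 dB → input = -15 + 36 = 21 dBV.

21 dBV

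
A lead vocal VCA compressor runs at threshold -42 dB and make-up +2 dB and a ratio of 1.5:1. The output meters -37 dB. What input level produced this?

-37.5 dB

Before make-up, the level was -37 − 2 = -39 dB.
Post-compression overshoot = -39 − (-42) = 3 dB.
Before 1.5:1 compression the overshoot was 3 × 1.5 = 4.5 dB, so input = -42 + 4.5 = -37.5 dB.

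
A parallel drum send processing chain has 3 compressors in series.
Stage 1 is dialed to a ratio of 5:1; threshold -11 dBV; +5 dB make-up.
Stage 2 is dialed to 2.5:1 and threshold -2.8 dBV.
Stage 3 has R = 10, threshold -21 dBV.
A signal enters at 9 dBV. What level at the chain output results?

-19.148 dBV

Stage 1: 9 dBV is 20 dB over -11 dBV; at 5:1 that becomes 4 dB over, giving -7 dBV; +5 dB make-up → -2 dBV.
Stage 2: -2 dBV is 0.8 dB over -2.8 dBV; at 2.5:1 that becomes 0.32 dB over, giving -2.48 dBV.
Stage 3: -2.48 dBV is 18.52 dB over -21 dBV; at 10:1 that becomes 1.852 dB over, giving -19.148 dBV.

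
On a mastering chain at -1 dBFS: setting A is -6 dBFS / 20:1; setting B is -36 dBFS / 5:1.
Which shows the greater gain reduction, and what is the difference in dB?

B, by 23.25 dB

A: GR = 5 − 5/20 = 4.75 dB.
B: GR = 35 − 35/5 = 28 dB.
B applies 23.25 dB more gain reduction.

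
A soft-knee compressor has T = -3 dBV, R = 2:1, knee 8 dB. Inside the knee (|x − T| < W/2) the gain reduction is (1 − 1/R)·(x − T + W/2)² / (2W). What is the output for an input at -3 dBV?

x − T + W/2 = -3 − (-3) + 4 = 4.
GR = (1 − 1/2) × 4² / 16 = 0.5 × 16 / 16 = 0.5 dB.
Output = -3 − 0.5 = -3.5 dBV.

-3.5 dBV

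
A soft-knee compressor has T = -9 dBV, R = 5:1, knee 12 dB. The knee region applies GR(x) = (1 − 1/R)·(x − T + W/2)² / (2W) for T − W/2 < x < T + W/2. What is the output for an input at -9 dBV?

-10.2 dBV

x − T + W/2 = -9 − (-9) + 6 = 6.
GR = (1 − 1/5) × 6² / 24 = 0.8 × 36 / 24 = 1.2 dB.
Output = -9 − 1.2 = -10.2 dBV.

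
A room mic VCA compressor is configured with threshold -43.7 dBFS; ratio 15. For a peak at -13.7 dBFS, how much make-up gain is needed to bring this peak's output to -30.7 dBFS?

The peak compresses to -43.7 + 30/15 = -41.7 dBFS.
To reach -30.7 dBFS requires -30.7 − (-41.7) = 11 dB of make-up.

11 dB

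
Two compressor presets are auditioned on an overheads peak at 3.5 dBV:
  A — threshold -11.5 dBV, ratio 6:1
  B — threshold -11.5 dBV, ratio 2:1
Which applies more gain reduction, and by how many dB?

A, by 5 dB

A: overshoot 15 dB → output overshoot 2.5 dB → GR 12.5 dB.
B: overshoot 15 dB → output overshoot 7.5 dB → GR 7.5 dB.
Difference: 5 dB in favour of A.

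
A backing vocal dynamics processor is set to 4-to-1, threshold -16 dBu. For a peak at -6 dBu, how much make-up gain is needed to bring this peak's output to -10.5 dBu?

3 dB

The peak compresses to -16 + 10/4 = -13.5 dBu.
To reach -10.5 dBu requires -10.5 − (-13.5) = 3 dB of make-up.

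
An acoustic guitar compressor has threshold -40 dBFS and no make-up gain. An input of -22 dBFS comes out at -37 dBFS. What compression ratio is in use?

6:1

Input overshoot = -22 − (-40) = 18 dB; output overshoot = -37 − (-40) = 3 dB.
Ratio = 18 / 3 = 6.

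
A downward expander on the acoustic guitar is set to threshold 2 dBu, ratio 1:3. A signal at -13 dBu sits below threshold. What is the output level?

Undershoot = 2 − (-13) = 15 dB.
At 1:3, that expands to 45 dB under threshold.
Output = 2 − 45 = -43 dBu.

-43 dBu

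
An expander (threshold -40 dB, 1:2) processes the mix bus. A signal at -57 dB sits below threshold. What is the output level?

-74 dB

Below threshold, a 1:2 expander applies gain = (2−1)×(T − x) of attenuation.
(2−1) × 17 = 17 dB, so output = -57 − 17 = -74 dB.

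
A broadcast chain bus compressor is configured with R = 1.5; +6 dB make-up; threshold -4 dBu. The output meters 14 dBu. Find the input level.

Remove make-up: 14 − 6 = 8 dBu.
The compressed level sits 8 − (-4) = 12 dB over threshold.
Before 1.5:1 compression the overshoot was 12 × 1.5 = 18 dB, so input = -4 + 18 = 14 dBu.

14 dBu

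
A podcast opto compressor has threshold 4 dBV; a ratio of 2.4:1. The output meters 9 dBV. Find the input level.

The compressed level sits 9 − 4 = 5 dB over threshold.
Input overshoot = R × output overshoot = 12 dB → input = 4 + 12 = 16 dBV.

16 dBV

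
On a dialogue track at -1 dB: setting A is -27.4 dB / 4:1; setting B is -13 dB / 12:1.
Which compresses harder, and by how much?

A, by 8.8 dB

A: GR = 26.4 − 26.4/4 = 19.8 dB.
B: GR = 12 − 12/12 = 11 dB.
A applies 8.8 dB more gain reduction.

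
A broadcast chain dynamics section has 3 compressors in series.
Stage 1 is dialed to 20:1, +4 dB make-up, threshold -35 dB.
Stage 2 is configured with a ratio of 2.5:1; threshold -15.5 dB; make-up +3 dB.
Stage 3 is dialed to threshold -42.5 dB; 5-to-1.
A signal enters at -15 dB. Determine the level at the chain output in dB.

Stage 1: overshoot 20 dB → 20/20 = 1 dB → -34 dB; +4 dB make-up → -30 dB.
Stage 2: below threshold (-30 ≤ -15.5); passes unchanged; make-up brings it to -27 dB.
Stage 3: overshoot 15.5 dB → 15.5/5 = 3.1 dB → -39.4 dB.

-39.4 dB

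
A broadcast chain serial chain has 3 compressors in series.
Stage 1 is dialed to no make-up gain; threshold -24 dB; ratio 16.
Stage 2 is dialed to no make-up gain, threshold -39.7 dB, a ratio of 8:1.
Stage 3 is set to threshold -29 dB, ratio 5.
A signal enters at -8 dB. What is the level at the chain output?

Stage 1: 16 dB above -24 dB, reduced 16:1 to 1 dB above → -23 dB.
Stage 2: overshoot 16.7 dB → 16.7/8 = 2.0875 dB → -37.6125 dB.
Stage 3: below threshold (-37.6125 ≤ -29); passes unchanged; output -37.6125 dB.

-37.6125 dB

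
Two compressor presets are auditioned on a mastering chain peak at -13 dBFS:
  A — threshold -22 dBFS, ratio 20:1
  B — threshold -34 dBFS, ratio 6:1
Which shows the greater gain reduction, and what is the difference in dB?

B, by 8.95 dB

A: GR = 9 − 9/20 = 8.55 dB.
B: GR = 21 − 21/6 = 17.5 dB.
B reduces 8.95 dB more.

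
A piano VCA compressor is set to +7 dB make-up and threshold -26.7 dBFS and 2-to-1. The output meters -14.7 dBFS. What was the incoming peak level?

-16.7 dBFS

Before make-up, the level was -14.7 − 7 = -21.7 dBFS.
That's 5 dB above the -26.7 dBFS threshold.
Input overshoot = R × output overshoot = 10 dB → input = -26.7 + 10 = -16.7 dBFS.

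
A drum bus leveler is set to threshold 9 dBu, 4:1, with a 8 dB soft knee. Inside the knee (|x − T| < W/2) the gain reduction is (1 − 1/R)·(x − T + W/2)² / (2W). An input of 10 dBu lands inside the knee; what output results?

x − T + W/2 = 10 − 9 + 4 = 5.
GR = (1 − 1/4) × 5² / 16 = 0.75 × 25 / 16 = 1.171875 dB.
Output = 10 − 1.171875 = 8.828125 dBu.

8.828125 dBu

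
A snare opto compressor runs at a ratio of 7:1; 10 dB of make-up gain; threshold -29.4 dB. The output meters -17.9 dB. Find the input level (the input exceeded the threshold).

-18.9 dB

Remove make-up: -17.9 − 10 = -27.9 dB.
Post-compression overshoot = -27.9 − (-29.4) = 1.5 dB.
Undo the ratio: input overshoot = 1.5 × 7 = 10.5 dB, giving input = -18.9 dB.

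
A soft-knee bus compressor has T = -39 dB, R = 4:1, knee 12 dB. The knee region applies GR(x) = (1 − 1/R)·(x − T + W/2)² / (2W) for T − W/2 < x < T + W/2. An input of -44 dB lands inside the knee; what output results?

x − T + W/2 = -44 − (-39) + 6 = 1.
GR = (1 − 1/4) × 1² / 24 = 0.75 × 1 / 24 = 0.03125 dB.
Output = -44 − 0.03125 = -44.03125 dB.

-44.03125 dB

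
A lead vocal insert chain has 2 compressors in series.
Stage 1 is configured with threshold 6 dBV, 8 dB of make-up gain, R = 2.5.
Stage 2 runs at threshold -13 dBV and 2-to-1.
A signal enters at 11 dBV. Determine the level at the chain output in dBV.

Stage 1: 5 dB above 6 dBV, reduced 2.5:1 to 2 dB above → 8 dBV; +8 dB make-up → 16 dBV.
Stage 2: overshoot 29 dB → 29/2 = 14.5 dB → 1.5 dBV.

1.5 dBV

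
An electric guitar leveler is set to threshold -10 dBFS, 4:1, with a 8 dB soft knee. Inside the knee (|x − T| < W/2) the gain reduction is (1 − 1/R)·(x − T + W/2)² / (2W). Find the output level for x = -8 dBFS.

-9.6875 dBFS

x − T + W/2 = -8 − (-10) + 4 = 6.
GR = (1 − 1/4) × 6² / 16 = 0.75 × 36 / 16 = 1.6875 dB.
Output = -8 − 1.6875 = -9.6875 dBFS.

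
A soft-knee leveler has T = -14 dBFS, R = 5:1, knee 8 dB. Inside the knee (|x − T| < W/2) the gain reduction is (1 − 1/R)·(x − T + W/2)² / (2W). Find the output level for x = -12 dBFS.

x − T + W/2 = -12 − (-14) + 4 = 6.
GR = (1 − 1/5) × 6² / 16 = 0.8 × 36 / 16 = 1.8 dB.
Output = -12 − 1.8 = -13.8 dBFS.

-13.8 dBFS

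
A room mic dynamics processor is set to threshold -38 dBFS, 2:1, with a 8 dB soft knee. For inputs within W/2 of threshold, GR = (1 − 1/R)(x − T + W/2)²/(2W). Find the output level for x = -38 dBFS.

x − T + W/2 = -38 − (-38) + 4 = 4.
GR = (1 − 1/2) × 4² / 16 = 0.5 × 16 / 16 = 0.5 dB.
Output = -38 − 0.5 = -38.5 dBFS.

-38.5 dBFS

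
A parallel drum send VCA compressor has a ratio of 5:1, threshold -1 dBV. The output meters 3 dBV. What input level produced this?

19 dBV

Post-compression overshoot = 3 − (-1) = 4 dB.
Undo the ratio: input overshoot = 4 × 5 = 20 dB, giving input = 19 dBV.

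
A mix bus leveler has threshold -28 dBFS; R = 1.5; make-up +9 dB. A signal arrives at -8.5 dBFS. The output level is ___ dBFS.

-6 dBFS

-8.5 dBFS sits 19.5 dB over threshold.
At 1.5:1 the overshoot is divided by 1.5, leaving 13 dB above threshold.
Output = -28 + 13 = -15 dBFS; make-up adds 9 dB, giving -6 dBFS.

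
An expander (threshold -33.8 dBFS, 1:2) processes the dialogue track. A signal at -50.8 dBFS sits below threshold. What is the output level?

-67.8 dBFS

Below threshold, a 1:2 expander applies gain = (2−1)×(T − x) of attenuation.
(2−1) × 17 = 17 dB, so output = -50.8 − 17 = -67.8 dBFS.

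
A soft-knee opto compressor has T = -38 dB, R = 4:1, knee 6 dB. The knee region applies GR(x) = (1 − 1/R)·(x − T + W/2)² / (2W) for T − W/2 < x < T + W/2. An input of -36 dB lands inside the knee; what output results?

-37.5625 dB

x − T + W/2 = -36 − (-38) + 3 = 5.
GR = (1 − 1/4) × 5² / 12 = 0.75 × 25 / 12 = 1.5625 dB.
Output = -36 − 1.5625 = -37.5625 dB.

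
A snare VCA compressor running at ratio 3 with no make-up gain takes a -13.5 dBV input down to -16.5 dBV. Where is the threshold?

Input is 4.5 dB above T (since output overshoot × R = input overshoot: (-16.5 − T)·3 = -13.5 − T gives T = -18 dBV).
Check: -18 + (-13.5 − (-18))/3 = -18 + 1.5 = -16.5 dBV. ✓

-18 dBV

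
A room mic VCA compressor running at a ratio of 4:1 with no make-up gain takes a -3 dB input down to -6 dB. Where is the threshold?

-7 dB

Input is 4 dB above T (since output overshoot × R = input overshoot: (-6 − T)·4 = -3 − T gives T = -7 dB).
Check: -7 + (-3 − (-7))/4 = -7 + 1 = -6 dB. ✓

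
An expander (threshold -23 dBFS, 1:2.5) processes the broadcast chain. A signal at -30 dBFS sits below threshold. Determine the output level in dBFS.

Below threshold, a 1:2.5 expander applies gain = (2.5−1)×(T − x) of attenuation.
(2.5−1) × 7 = 10.5 dB, so output = -30 − 10.5 = -40.5 dBFS.

-40.5 dBFS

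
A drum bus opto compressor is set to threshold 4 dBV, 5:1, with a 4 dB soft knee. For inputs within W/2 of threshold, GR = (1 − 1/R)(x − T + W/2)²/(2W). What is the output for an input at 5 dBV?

4.1 dBV

x − T + W/2 = 5 − 4 + 2 = 3.
GR = (1 − 1/5) × 3² / 8 = 0.8 × 9 / 8 = 0.9 dB.
Output = 5 − 0.9 = 4.1 dBV.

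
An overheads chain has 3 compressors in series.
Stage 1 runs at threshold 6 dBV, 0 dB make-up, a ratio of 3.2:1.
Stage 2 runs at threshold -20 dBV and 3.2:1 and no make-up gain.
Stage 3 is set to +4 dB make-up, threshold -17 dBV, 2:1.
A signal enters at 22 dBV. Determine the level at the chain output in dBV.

Stage 1: 22 dBV is 16 dB over 6 dBV; at 3.2:1 that becomes 5 dB over, giving 11 dBV.
Stage 2: overshoot 31 dB → 31/3.2 = 9.6875 dB → -10.3125 dBV.
Stage 3: 6.6875 dB above -17 dBV, reduced 2:1 to 3.34375 dB above → -13.65625 dBV; +4 dB make-up → -9.65625 dBV.

-9.65625 dBV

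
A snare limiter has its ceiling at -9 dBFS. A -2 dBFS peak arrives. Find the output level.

A brickwall limiter is an ∞:1 compressor: any input above the ceiling is clamped to -9 dBFS.

-9 dBFS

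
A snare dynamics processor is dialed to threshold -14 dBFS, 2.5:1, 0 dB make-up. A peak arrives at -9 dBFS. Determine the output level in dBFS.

-12 dBFS

Overshoot: -9 − (-14) = 5 dB.
At 2.5:1 the overshoot is divided by 2.5, leaving 2 dB above threshold.
That puts the output at -12 dBFS.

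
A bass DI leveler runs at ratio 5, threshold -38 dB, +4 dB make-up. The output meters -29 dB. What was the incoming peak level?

-13 dB

Before make-up, the level was -29 − 4 = -33 dB.
That's 5 dB above the -38 dB threshold.
Before 5:1 compression the overshoot was 5 × 5 = 25 dB, so input = -38 + 25 = -13 dB.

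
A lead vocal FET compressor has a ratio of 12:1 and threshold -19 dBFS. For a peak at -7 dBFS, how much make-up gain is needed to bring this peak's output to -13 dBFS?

Overshoot 12 dB → 12/12 = 1 dB after compression, so the compressed level is -19 + 1 = -18 dBFS.
Make-up = target − compressed = -13 − (-18) = 5 dB.

5 dB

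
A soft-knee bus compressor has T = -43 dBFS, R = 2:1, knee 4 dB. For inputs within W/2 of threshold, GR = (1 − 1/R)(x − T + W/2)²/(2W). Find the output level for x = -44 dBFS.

x − T + W/2 = -44 − (-43) + 2 = 1.
GR = (1 − 1/2) × 1² / 8 = 0.5 × 1 / 8 = 0.0625 dB.
Output = -44 − 0.0625 = -44.0625 dBFS.

-44.0625 dBFS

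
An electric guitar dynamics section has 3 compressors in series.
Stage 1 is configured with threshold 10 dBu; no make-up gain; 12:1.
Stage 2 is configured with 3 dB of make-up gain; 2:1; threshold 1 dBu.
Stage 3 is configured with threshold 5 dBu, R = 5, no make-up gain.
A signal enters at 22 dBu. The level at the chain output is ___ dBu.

5.8 dBu

Stage 1: 12 dB above 10 dBu, reduced 12:1 to 1 dB above → 11 dBu.
Stage 2: overshoot 10 dB → 10/2 = 5 dB → 6 dBu; +3 dB make-up → 9 dBu.
Stage 3: 4 dB above 5 dBu, reduced 5:1 to 0.8 dB above → 5.8 dBu.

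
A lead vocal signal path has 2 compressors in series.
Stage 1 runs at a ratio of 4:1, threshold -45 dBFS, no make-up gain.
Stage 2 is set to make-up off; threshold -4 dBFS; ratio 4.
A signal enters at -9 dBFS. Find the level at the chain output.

-36 dBFS

Stage 1: overshoot 36 dB → 36/4 = 9 dB → -36 dBFS.
Stage 2: below threshold (-36 ≤ -4); passes unchanged; output -36 dBFS.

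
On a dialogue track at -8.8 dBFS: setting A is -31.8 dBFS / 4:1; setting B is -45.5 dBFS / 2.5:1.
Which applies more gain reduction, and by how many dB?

A: overshoot 23 dB → output overshoot 5.75 dB → GR 17.25 dB.
B: overshoot 36.7 dB → output overshoot 14.68 dB → GR 22.02 dB.
Difference: 4.77 dB in favour of B.

B, by 4.77 dB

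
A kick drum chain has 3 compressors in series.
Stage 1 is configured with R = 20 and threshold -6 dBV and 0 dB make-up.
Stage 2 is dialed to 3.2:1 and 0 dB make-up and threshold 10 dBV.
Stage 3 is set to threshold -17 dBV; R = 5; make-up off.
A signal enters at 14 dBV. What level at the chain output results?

-14.6 dBV

Stage 1: 14 dBV is 20 dB over -6 dBV; at 20:1 that becomes 1 dB over, giving -5 dBV.
Stage 2: -5 dBV is at or below the 10 dBV threshold — no compression; output -5 dBV.
Stage 3: overshoot 12 dB → 12/5 = 2.4 dB → -14.6 dBV.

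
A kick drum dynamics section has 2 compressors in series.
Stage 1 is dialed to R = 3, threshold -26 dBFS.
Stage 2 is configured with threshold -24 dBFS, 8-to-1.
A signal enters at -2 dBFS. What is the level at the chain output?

Stage 1: -2 dBFS is 24 dB over -26 dBFS; at 3:1 that becomes 8 dB over, giving -18 dBFS.
Stage 2: 6 dB above -24 dBFS, reduced 8:1 to 0.75 dB above → -23.25 dBFS.

-23.25 dBFS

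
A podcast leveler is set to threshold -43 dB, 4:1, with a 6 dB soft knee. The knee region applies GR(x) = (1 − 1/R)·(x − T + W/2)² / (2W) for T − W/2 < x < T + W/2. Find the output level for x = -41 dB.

-42.5625 dB

x − T + W/2 = -41 − (-43) + 3 = 5.
GR = (1 − 1/4) × 5² / 12 = 0.75 × 25 / 12 = 1.5625 dB.
Output = -41 − 1.5625 = -42.5625 dB.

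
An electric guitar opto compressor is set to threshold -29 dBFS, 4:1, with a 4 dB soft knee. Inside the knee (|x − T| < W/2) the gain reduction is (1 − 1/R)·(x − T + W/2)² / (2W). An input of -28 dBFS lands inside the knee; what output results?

x − T + W/2 = -28 − (-29) + 2 = 3.
GR = (1 − 1/4) × 3² / 8 = 0.75 × 9 / 8 = 0.84375 dB.
Output = -28 − 0.84375 = -28.84375 dBFS.

-28.84375 dBFS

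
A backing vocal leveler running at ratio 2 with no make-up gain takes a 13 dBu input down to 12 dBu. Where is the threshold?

Gain reduction = 13 − 12 = 1 dB; output overshoot = GR / (R − 1) = 1 / 1 = 1 dB.
Threshold = output − output overshoot = 12 − 1 = 11 dBu.

11 dBu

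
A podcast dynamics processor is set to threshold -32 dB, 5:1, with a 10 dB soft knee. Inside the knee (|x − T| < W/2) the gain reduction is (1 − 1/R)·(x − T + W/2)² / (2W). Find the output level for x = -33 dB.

-33.64 dB

x − T + W/2 = -33 − (-32) + 5 = 4.
GR = (1 − 1/5) × 4² / 20 = 0.8 × 16 / 20 = 0.64 dB.
Output = -33 − 0.64 = -33.64 dB.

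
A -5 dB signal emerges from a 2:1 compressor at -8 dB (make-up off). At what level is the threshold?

Input is 6 dB above T (since output overshoot × R = input overshoot: (-8 − T)·2 = -5 − T gives T = -11 dB).
Check: -11 + (-5 − (-11))/2 = -11 + 3 = -8 dB. ✓

-11 dB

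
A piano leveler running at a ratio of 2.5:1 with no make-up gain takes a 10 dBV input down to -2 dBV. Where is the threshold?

-10 dBV

Let T be the threshold. Output overshoot = (input overshoot)/R, so -2 − T = (10 − T)/2.5.
2.5·(-2 − T) = 10 − T → 1.5·T = -5 − 10 = -15.
T = -15/1.5 = -10 dBV.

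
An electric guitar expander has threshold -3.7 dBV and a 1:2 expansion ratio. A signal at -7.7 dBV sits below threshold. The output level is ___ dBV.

-11.7 dBV

Undershoot = (-3.7) − (-7.7) = 4 dB.
At 1:2, that expands to 8 dB under threshold.
Output = -3.7 − 8 = -11.7 dBV.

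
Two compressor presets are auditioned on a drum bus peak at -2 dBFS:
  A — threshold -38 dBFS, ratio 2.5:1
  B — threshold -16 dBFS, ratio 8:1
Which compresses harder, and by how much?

A: 36 dB over, compressed to 14.4 dB over, so 21.6 dB of GR.
B: 14 dB over, compressed to 1.75 dB over, so 12.25 dB of GR.
A reduces 9.35 dB more.

A, by 9.35 dB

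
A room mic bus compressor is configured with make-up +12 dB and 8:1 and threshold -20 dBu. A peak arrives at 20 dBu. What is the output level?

Overshoot: 20 − (-20) = 40 dB.
The 40 dB excess becomes 5 dB after 8:1 reduction.
That puts the output at -15 dBu; make-up adds 12 dB, giving -3 dBu.

-3 dBu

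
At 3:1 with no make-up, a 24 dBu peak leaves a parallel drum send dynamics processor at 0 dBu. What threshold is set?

-12 dBu

Input is 36 dB above T (since output overshoot × R = input overshoot: (0 − T)·3 = 24 − T gives T = -12 dBu).
Check: -12 + (24 − (-12))/3 = -12 + 12 = 0 dBu. ✓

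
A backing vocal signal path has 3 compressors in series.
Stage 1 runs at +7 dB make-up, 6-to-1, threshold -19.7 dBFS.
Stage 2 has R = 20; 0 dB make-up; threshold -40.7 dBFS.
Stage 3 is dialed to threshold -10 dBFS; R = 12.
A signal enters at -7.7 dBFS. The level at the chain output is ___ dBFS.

Stage 1: 12 dB above -19.7 dBFS, reduced 6:1 to 2 dB above → -17.7 dBFS; +7 dB make-up → -10.7 dBFS.
Stage 2: -10.7 dBFS is 30 dB over -40.7 dBFS; at 20:1 that becomes 1.5 dB over, giving -39.2 dBFS.
Stage 3: -39.2 dBFS ≤ -10 dBFS, so stage 3 doesn't engage; output -39.2 dBFS.

-39.2 dBFS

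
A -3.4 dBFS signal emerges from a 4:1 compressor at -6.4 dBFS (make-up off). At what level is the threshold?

Let T be the threshold. Output overshoot = (input overshoot)/R, so -6.4 − T = (-3.4 − T)/4.
4·(-6.4 − T) = -3.4 − T → 3·T = -25.6 − (-3.4) = -22.2.
T = -22.2/3 = -7.4 dBFS.

-7.4 dBFS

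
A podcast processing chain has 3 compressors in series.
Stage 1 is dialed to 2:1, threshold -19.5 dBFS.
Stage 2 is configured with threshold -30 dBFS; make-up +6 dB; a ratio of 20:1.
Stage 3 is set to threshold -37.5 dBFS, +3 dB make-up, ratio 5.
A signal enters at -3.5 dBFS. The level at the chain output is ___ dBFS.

Stage 1: -3.5 dBFS is 16 dB over -19.5 dBFS; at 2:1 that becomes 8 dB over, giving -11.5 dBFS.
Stage 2: -11.5 dBFS is 18.5 dB over -30 dBFS; at 20:1 that becomes 0.925 dB over, giving -29.075 dBFS; +6 dB make-up → -23.075 dBFS.
Stage 3: overshoot 14.425 dB → 14.425/5 = 2.885 dB → -34.615 dBFS; +3 dB make-up → -31.615 dBFS.

-31.615 dBFS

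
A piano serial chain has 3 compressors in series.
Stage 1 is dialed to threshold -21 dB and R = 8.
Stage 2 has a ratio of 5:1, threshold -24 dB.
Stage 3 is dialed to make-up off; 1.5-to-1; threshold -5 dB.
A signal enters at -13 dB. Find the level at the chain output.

Stage 1: 8 dB above -21 dB, reduced 8:1 to 1 dB above → -20 dB.
Stage 2: -20 dB is 4 dB over -24 dB; at 5:1 that becomes 0.8 dB over, giving -23.2 dB.
Stage 3: -23.2 dB ≤ -5 dB, so stage 3 doesn't engage; output -23.2 dB.

-23.2 dB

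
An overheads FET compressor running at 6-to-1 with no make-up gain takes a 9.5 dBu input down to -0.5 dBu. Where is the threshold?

Gain reduction = 9.5 − (-0.5) = 10 dB; output overshoot = GR / (R − 1) = 10 / 5 = 2 dB.
Threshold = output − output overshoot = -0.5 − 2 = -2.5 dBu.

-2.5 dBu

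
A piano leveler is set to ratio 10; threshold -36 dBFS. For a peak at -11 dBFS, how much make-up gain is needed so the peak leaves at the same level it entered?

22.5 dB

Overshoot 25 dB → 25/10 = 2.5 dB after compression, so the compressed level is -36 + 2.5 = -33.5 dBFS.
Make-up = target − compressed = -11 − (-33.5) = 22.5 dB.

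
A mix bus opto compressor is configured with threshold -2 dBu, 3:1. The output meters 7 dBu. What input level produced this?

The compressed level sits 7 − (-2) = 9 dB over threshold.
Before 3:1 compression the overshoot was 9 × 3 = 27 dB, so input = -2 + 27 = 25 dBu.

25 dBu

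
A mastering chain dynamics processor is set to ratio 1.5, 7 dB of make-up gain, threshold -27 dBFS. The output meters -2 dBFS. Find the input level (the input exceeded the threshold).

Stripping the +7 dB make-up gives -9 dBFS at the gain stage.
That's 18 dB above the -27 dBFS threshold.
Input overshoot = R × output overshoot = 27 dB → input = -27 + 27 = 0 dBFS.

0 dBFS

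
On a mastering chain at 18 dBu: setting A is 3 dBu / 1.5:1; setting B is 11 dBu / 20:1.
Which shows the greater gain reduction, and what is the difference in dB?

B, by 1.65 dB

A: GR = 15 − 15/1.5 = 5 dB.
B: GR = 7 − 7/20 = 6.65 dB.
B applies 1.65 dB more gain reduction.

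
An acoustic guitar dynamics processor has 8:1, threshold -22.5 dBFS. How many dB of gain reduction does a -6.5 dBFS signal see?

14 dB

Overshoot = -6.5 − (-22.5) = 16 dB.
A 8:1 ratio leaves 2 dB of that excess.
Gain reduction = 16 − 2 = 14 dB.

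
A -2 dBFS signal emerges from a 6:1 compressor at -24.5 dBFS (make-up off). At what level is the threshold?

Let T be the threshold. Output overshoot = (input overshoot)/R, so -24.5 − T = (-2 − T)/6.
6·(-24.5 − T) = -2 − T → 5·T = -147 − (-2) = -145.
T = -145/5 = -29 dBFS.

-29 dBFS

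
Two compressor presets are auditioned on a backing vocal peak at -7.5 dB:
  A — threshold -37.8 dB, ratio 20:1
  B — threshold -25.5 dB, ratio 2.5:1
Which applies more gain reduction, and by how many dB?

A, by 17.985 dB

A: 30.3 dB over, compressed to 1.515 dB over, so 28.785 dB of GR.
B: 18 dB over, compressed to 7.2 dB over, so 10.8 dB of GR.
A applies 17.985 dB more gain reduction.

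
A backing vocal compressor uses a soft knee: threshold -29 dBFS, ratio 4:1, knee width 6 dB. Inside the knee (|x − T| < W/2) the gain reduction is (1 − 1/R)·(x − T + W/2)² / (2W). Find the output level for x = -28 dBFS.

-29 dBFS

x − T + W/2 = -28 − (-29) + 3 = 4.
GR = (1 − 1/4) × 4² / 12 = 0.75 × 16 / 12 = 1 dB.
Output = -28 − 1 = -29 dBFS.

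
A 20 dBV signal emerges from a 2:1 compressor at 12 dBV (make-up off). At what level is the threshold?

4 dBV

Let T be the threshold. Output overshoot = (input overshoot)/R, so 12 − T = (20 − T)/2.
2·(12 − T) = 20 − T → 1·T = 24 − 20 = 4.
T = 4/1 = 4 dBV.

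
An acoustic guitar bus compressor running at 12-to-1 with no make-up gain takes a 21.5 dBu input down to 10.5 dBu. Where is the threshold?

Gain reduction = 21.5 − 10.5 = 11 dB; output overshoot = GR / (R − 1) = 11 / 11 = 1 dB.
Threshold = output − output overshoot = 10.5 − 1 = 9.5 dBu.

9.5 dBu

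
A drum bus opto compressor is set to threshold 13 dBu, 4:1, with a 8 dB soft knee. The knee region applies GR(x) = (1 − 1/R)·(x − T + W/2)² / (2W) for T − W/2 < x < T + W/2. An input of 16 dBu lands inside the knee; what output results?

x − T + W/2 = 16 − 13 + 4 = 7.
GR = (1 − 1/4) × 7² / 16 = 0.75 × 49 / 16 = 2.296875 dB.
Output = 16 − 2.296875 = 13.703125 dBu.

13.703125 dBu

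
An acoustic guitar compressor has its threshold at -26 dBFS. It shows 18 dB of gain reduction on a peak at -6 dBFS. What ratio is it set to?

10:1

Input overshoot = -6 − (-26) = 20 dB.
Output overshoot = 20 − 18 = 2 dB.
Ratio = input overshoot / output overshoot = 20 / 2 = 10.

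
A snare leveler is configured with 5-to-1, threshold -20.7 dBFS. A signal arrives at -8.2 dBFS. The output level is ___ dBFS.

-8.2 dBFS sits 12.5 dB over threshold.
The 12.5 dB excess becomes 2.5 dB after 5:1 reduction.
So the level is -20.7 + 2.5 = -18.2 dBFS.

-18.2 dBFS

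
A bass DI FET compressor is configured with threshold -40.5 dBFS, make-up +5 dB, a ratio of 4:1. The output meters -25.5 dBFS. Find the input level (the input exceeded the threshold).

Before make-up, the level was -25.5 − 5 = -30.5 dBFS.
That's 10 dB above the -40.5 dBFS threshold.
Before 4:1 compression the overshoot was 10 × 4 = 40 dB, so input = -40.5 + 40 = -0.5 dBFS.

-0.5 dBFS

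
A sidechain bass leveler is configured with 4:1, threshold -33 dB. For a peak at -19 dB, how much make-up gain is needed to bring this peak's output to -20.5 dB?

The peak compresses to -33 + 14/4 = -29.5 dB.
To reach -20.5 dB requires -20.5 − (-29.5) = 9 dB of make-up.

9 dB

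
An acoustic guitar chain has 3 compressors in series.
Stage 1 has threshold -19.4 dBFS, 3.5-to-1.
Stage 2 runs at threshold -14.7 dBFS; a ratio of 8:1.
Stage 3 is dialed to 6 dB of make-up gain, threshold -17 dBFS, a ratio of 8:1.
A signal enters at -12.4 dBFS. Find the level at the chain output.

-11.4 dBFS

Stage 1: overshoot 7 dB → 7/3.5 = 2 dB → -17.4 dBFS.
Stage 2: -17.4 dBFS is at or below the -14.7 dBFS threshold — no compression; output -17.4 dBFS.
Stage 3: -17.4 dBFS is at or below the -17 dBFS threshold — no compression; make-up brings it to -11.4 dBFS.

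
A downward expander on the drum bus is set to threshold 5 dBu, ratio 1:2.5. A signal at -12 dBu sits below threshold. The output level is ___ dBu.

Below threshold, a 1:2.5 expander applies gain = (2.5−1)×(T − x) of attenuation.
(2.5−1) × 17 = 25.5 dB, so output = -12 − 25.5 = -37.5 dBu.

-37.5 dBu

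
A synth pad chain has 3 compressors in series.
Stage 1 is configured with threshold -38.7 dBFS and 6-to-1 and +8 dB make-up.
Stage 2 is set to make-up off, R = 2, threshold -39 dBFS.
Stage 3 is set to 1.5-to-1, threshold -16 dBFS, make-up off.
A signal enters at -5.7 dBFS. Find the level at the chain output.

Stage 1: 33 dB above -38.7 dBFS, reduced 6:1 to 5.5 dB above → -33.2 dBFS; +8 dB make-up → -25.2 dBFS.
Stage 2: -25.2 dBFS is 13.8 dB over -39 dBFS; at 2:1 that becomes 6.9 dB over, giving -32.1 dBFS.
Stage 3: below threshold (-32.1 ≤ -16); passes unchanged; output -32.1 dBFS.

-32.1 dBFS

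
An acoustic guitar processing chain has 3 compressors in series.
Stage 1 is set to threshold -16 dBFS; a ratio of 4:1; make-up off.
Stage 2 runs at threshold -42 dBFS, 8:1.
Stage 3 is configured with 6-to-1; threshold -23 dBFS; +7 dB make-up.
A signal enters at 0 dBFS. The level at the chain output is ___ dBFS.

-31.25 dBFS

Stage 1: 0 dBFS is 16 dB over -16 dBFS; at 4:1 that becomes 4 dB over, giving -12 dBFS.
Stage 2: overshoot 30 dB → 30/8 = 3.75 dB → -38.25 dBFS.
Stage 3: -38.25 dBFS ≤ -23 dBFS, so stage 3 doesn't engage; make-up brings it to -31.25 dBFS.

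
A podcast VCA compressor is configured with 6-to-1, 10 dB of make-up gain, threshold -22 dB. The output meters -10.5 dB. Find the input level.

Remove make-up: -10.5 − 10 = -20.5 dB.
Post-compression overshoot = -20.5 − (-22) = 1.5 dB.
Undo the ratio: input overshoot = 1.5 × 6 = 9 dB, giving input = -13 dB.

-13 dB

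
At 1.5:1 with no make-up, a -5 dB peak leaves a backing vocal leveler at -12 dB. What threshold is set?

-26 dB

Gain reduction = -5 − (-12) = 7 dB; output overshoot = GR / (R − 1) = 7 / 0.5 = 14 dB.
Threshold = output − output overshoot = -12 − 14 = -26 dB.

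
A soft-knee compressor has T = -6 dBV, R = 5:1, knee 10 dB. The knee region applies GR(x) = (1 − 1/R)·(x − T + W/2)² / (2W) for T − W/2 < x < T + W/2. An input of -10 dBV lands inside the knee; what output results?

x − T + W/2 = -10 − (-6) + 5 = 1.
GR = (1 − 1/5) × 1² / 20 = 0.8 × 1 / 20 = 0.04 dB.
Output = -10 − 0.04 = -10.04 dBV.

-10.04 dBV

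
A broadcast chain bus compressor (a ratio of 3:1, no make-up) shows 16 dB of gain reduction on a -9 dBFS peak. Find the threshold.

-33 dBFS

Gain reduction = -9 − (-25) = 16 dB; output overshoot = GR / (R − 1) = 16 / 2 = 8 dB.
Threshold = output − output overshoot = -25 − 8 = -33 dBFS.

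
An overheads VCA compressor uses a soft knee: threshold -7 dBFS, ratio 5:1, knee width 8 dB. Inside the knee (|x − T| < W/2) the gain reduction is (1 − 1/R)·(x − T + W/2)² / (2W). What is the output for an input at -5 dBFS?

x − T + W/2 = -5 − (-7) + 4 = 6.
GR = (1 − 1/5) × 6² / 16 = 0.8 × 36 / 16 = 1.8 dB.
Output = -5 − 1.8 = -6.8 dBFS.

-6.8 dBFS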